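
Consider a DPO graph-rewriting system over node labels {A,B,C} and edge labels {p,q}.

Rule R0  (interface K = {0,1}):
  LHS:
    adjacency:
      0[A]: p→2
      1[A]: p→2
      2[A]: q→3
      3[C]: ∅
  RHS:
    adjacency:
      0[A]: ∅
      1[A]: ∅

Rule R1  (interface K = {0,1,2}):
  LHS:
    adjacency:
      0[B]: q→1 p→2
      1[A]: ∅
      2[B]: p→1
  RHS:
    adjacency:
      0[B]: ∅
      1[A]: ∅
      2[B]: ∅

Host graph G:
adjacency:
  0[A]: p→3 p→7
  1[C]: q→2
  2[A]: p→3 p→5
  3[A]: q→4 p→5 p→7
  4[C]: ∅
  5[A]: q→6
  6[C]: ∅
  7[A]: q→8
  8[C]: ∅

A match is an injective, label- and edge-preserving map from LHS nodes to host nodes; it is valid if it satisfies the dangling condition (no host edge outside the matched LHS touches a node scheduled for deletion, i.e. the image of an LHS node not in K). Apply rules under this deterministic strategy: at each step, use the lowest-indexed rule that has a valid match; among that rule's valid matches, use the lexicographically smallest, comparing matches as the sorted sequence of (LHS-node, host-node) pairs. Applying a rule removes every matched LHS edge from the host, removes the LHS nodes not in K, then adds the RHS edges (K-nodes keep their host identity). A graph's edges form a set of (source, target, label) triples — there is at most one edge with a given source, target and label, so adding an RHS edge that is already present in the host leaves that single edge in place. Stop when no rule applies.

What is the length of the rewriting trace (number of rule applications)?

[0] host  ⇒  9 nodes, 10 edges  {0-p->3 0-p->7 1-q->2 2-p->3 2-p->5 3-q->4 3-p->5 3-p->7 5-q->6 7-q->8}
[1] R0 @ {0↦0, 1↦3, 2↦7, 3↦8}  ⇒  7 nodes, 7 edges  {0-p->3 1-q->2 2-p->3 2-p->5 3-q->4 3-p->5 5-q->6}
[2] R0 @ {0↦2, 1↦3, 2↦5, 3↦6}  ⇒  5 nodes, 4 edges  {0-p->3 1-q->2 2-p->3 3-q->4}
[3] R0 @ {0↦0, 1↦2, 2↦3, 3↦4}  ⇒  3 nodes, 1 edges  {1-q->2}
halt: no rule applies after step 3

Answer: 3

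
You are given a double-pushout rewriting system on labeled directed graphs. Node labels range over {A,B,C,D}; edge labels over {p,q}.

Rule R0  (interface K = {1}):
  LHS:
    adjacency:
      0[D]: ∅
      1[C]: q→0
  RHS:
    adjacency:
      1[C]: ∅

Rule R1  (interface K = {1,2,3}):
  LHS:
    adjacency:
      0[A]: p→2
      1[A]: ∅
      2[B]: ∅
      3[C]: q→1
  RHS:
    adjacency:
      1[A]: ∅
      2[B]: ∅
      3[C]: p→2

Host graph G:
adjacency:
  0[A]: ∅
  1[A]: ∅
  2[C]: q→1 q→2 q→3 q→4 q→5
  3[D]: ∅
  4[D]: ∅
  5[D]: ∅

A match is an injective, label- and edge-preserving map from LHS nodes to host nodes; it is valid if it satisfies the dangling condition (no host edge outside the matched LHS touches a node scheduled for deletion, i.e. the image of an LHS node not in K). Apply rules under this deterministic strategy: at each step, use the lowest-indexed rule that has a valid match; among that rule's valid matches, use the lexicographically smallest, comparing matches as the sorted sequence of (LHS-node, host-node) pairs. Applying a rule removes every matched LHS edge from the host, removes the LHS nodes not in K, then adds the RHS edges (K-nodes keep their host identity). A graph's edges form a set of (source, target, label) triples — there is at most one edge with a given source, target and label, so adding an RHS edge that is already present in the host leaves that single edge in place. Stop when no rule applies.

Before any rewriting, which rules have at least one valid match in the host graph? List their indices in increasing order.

Answer: [R0]

Rewrite trace:
R0: 3 valid matches — {0↦3, 1↦2}, {0↦4, 1↦2}, {0↦5, 1↦2}
R1: no valid match — LHS pattern not found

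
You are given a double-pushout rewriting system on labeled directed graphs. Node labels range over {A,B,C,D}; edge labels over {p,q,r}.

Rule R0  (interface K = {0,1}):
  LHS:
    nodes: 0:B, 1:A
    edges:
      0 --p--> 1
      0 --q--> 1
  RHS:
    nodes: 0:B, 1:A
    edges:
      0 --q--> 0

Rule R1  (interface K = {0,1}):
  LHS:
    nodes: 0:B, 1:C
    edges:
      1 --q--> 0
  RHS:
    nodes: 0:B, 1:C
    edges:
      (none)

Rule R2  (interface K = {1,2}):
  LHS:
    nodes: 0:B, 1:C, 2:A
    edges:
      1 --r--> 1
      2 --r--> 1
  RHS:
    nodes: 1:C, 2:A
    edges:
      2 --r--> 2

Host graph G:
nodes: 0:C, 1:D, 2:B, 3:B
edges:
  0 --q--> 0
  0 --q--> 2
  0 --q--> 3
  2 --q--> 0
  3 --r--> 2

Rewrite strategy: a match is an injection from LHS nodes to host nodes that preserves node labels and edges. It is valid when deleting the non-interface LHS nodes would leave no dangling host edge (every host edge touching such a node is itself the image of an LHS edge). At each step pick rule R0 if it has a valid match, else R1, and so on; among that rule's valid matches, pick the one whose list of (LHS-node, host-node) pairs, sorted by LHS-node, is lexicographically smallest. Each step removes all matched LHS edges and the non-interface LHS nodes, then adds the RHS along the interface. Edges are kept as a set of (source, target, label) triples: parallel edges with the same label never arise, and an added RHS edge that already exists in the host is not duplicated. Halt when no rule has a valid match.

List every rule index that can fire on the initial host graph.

Answer: [R1]

Derivation:
R0: no valid match — LHS pattern not found
R1: 2 valid matches — {0↦2, 1↦0}, {0↦3, 1↦0}
R2: no valid match — LHS pattern not found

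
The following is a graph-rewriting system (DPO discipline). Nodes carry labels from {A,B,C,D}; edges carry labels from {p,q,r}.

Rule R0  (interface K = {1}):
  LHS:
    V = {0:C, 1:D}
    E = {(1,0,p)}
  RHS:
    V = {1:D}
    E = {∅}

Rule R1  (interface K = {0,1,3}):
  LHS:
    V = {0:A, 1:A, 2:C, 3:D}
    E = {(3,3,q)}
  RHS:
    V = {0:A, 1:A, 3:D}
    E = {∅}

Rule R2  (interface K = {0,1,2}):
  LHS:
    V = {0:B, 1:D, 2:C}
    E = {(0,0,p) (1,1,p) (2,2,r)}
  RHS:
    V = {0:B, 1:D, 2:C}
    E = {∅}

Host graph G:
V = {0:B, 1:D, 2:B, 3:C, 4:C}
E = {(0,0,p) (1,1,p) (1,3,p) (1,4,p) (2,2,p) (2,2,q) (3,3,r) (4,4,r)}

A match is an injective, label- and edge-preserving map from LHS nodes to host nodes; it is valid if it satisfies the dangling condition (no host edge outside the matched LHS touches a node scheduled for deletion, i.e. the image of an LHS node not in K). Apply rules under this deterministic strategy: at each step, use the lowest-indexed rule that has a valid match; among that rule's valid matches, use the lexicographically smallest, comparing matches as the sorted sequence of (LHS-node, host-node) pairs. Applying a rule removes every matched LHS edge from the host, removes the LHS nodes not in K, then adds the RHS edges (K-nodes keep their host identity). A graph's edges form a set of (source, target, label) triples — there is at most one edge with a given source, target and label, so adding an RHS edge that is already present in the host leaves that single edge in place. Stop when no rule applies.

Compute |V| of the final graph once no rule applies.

initial: |V|=5 |E|=8  E = 0-p->0 1-p->1 1-p->3 1-p->4 2-p->2 2-q->2 3-r->3 4-r->4
step 1: apply R2 at {0↦0, 1↦1, 2↦3}  → |V|=5 |E|=5  E = 1-p->3 1-p->4 2-p->2 2-q->2 4-r->4
step 2: apply R0 at {0↦3, 1↦1}  → |V|=4 |E|=4  E = 1-p->4 2-p->2 2-q->2 4-r->4
halt: no rule applies after step 2
NF nodes: {0:B, 1:D, 2:B, 4:C}

Answer: 4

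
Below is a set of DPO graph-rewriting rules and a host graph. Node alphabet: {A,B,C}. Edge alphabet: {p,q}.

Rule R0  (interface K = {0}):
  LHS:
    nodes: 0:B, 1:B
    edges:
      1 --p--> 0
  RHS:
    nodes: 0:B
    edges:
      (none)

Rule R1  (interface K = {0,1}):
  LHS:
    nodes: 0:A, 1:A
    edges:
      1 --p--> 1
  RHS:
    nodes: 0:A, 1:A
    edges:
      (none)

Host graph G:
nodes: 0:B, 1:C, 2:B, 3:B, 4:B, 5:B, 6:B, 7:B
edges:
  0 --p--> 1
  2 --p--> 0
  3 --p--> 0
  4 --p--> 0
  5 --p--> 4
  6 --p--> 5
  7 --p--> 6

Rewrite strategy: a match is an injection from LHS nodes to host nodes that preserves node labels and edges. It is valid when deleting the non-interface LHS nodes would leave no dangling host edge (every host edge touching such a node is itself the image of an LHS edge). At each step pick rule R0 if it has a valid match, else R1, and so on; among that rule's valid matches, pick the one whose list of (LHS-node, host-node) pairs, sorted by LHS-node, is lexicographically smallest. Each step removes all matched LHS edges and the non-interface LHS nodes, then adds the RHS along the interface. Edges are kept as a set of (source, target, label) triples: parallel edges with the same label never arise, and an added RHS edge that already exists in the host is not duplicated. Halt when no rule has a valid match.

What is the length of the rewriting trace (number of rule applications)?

start.  V:8 E:7  edges: 0-p->1 2-p->0 3-p->0 4-p->0 5-p->4 6-p->5 7-p->6
1. fire R0 via {0↦0, 1↦2}  →  V:7 E:6  edges: 0-p->1 3-p->0 4-p->0 5-p->4 6-p->5 7-p->6
2. fire R0 via {0↦0, 1↦3}  →  V:6 E:5  edges: 0-p->1 4-p->0 5-p->4 6-p->5 7-p->6
3. fire R0 via {0↦6, 1↦7}  →  V:5 E:4  edges: 0-p->1 4-p->0 5-p->4 6-p->5
4. fire R0 via {0↦5, 1↦6}  →  V:4 E:3  edges: 0-p->1 4-p->0 5-p->4
5. fire R0 via {0↦4, 1↦5}  →  V:3 E:2  edges: 0-p->1 4-p->0
6. fire R0 via {0↦0, 1↦4}  →  V:2 E:1  edges: 0-p->1
final graph: no rule applies after step 6

Answer: 6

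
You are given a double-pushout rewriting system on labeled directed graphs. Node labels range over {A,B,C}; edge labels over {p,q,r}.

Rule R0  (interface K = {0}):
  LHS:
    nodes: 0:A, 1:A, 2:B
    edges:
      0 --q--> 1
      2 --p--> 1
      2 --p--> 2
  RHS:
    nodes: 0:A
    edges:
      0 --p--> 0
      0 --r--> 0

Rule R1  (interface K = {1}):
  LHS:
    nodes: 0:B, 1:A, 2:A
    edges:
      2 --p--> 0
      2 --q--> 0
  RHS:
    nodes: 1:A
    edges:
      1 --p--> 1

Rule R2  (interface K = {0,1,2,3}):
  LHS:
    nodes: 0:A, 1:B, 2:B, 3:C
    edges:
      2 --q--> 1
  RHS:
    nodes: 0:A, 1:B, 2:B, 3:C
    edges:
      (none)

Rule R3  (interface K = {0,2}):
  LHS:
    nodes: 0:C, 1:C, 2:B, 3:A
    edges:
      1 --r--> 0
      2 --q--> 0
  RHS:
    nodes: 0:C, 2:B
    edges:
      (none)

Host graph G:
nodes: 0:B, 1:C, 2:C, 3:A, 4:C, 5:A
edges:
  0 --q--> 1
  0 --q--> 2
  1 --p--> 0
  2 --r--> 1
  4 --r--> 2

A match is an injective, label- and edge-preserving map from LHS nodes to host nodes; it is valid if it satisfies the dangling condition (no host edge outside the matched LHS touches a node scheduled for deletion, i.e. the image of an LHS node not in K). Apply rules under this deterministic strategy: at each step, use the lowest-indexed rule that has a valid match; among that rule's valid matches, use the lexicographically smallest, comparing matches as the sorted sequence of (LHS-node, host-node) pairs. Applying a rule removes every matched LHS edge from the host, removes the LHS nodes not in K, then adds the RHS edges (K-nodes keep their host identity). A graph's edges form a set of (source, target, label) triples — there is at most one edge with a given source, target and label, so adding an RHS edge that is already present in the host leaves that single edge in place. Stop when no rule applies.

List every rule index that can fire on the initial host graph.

Answer: [R3]

Steps:
R0: no valid match — LHS pattern not found
R1: no valid match — LHS pattern not found
R2: no valid match — LHS pattern not found
R3: 2 valid matches — {0↦2, 1↦4, 2↦0, 3↦3}, {0↦2, 1↦4, 2↦0, 3↦5}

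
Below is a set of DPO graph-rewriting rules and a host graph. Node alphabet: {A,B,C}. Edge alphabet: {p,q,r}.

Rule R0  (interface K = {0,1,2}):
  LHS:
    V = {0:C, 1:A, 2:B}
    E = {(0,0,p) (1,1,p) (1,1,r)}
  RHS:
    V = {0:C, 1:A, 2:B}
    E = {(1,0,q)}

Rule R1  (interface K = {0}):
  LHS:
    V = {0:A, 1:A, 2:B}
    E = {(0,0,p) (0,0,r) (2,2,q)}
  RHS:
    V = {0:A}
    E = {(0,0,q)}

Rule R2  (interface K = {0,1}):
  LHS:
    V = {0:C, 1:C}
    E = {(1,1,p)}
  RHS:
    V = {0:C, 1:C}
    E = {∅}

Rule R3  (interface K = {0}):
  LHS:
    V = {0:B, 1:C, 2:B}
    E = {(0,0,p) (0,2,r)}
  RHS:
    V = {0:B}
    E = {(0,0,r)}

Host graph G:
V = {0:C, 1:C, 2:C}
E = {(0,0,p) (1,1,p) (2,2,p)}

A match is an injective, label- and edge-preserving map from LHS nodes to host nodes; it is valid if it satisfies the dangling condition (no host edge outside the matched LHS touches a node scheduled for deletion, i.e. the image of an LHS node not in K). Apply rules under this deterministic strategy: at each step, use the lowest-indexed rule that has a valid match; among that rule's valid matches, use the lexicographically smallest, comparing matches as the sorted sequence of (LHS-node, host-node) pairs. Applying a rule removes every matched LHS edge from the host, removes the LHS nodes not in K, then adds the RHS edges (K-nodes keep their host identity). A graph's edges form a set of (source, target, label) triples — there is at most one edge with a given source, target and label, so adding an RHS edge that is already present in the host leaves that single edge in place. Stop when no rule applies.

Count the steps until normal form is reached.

[0] host  ⇒  3 nodes, 3 edges  {0-p->0 1-p->1 2-p->2}
[1] R2 @ {0↦0, 1↦1}  ⇒  3 nodes, 2 edges  {0-p->0 2-p->2}
[2] R2 @ {0↦0, 1↦2}  ⇒  3 nodes, 1 edges  {0-p->0}
[3] R2 @ {0↦1, 1↦0}  ⇒  3 nodes, 0 edges  {∅}
normal form: no rule applies after step 3

Answer: 3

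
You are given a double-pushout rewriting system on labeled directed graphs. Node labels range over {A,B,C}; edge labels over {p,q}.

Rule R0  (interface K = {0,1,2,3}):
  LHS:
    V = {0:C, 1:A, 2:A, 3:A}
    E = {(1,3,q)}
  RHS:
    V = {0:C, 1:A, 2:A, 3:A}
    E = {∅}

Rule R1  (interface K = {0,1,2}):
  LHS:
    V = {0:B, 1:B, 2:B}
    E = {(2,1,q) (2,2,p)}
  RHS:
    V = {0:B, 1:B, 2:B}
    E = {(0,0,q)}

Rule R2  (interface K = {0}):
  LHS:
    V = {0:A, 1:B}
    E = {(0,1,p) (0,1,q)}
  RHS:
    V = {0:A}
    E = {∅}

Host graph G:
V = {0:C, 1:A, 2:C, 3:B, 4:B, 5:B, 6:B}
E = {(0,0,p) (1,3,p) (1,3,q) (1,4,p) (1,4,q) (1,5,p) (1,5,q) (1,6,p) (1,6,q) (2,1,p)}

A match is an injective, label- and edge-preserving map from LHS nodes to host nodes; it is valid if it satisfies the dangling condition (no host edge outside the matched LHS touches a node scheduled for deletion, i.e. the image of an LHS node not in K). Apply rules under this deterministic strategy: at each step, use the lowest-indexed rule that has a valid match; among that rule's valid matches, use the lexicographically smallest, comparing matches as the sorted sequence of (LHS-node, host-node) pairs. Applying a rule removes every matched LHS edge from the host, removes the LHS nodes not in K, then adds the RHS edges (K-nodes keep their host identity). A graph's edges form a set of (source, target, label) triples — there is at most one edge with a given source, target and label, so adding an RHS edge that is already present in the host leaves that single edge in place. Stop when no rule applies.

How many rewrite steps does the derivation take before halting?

start.  V:7 E:10  edges: 0-p->0 1-p->3 1-q->3 1-p->4 1-q->4 1-p->5 1-q->5 1-p->6 1-q->6 2-p->1
1. fire R2 via {0↦1, 1↦3}  →  V:6 E:8  edges: 0-p->0 1-p->4 1-q->4 1-p->5 1-q->5 1-p->6 1-q->6 2-p->1
2. fire R2 via {0↦1, 1↦4}  →  V:5 E:6  edges: 0-p->0 1-p->5 1-q->5 1-p->6 1-q->6 2-p->1
3. fire R2 via {0↦1, 1↦5}  →  V:4 E:4  edges: 0-p->0 1-p->6 1-q->6 2-p->1
4. fire R2 via {0↦1, 1↦6}  →  V:3 E:2  edges: 0-p->0 2-p->1
halt: no rule applies after step 4

Answer: 4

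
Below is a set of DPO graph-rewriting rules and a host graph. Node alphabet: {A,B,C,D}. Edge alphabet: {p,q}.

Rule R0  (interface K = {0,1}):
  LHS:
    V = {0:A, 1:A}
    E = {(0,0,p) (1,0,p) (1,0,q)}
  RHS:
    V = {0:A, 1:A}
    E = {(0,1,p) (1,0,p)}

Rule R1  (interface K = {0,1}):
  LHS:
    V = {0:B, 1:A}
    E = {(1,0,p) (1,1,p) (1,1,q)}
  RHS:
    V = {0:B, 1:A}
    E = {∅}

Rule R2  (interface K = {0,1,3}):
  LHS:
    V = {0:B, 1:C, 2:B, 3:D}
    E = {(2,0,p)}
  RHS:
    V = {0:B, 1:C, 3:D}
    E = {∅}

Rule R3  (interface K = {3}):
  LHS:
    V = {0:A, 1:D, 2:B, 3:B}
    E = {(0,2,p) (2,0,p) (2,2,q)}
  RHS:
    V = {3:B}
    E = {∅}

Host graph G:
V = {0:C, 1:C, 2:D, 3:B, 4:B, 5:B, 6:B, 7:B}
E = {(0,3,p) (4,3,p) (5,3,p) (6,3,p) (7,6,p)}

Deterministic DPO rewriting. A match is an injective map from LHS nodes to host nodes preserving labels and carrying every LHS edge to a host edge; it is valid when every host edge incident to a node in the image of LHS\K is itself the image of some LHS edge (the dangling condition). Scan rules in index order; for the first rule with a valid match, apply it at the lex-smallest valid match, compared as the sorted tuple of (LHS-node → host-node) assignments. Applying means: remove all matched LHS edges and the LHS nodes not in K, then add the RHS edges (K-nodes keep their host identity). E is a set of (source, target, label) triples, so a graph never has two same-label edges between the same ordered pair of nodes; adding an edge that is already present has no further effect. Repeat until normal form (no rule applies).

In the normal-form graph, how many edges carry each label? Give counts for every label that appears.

Answer: p:1

Steps:
start.  V:8 E:5  edges: 0-p->3 4-p->3 5-p->3 6-p->3 7-p->6
1. fire R2 via {0↦3, 1↦0, 2↦4, 3↦2}  →  V:7 E:4  edges: 0-p->3 5-p->3 6-p->3 7-p->6
2. fire R2 via {0↦3, 1↦0, 2↦5, 3↦2}  →  V:6 E:3  edges: 0-p->3 6-p->3 7-p->6
3. fire R2 via {0↦6, 1↦0, 2↦7, 3↦2}  →  V:5 E:2  edges: 0-p->3 6-p->3
4. fire R2 via {0↦3, 1↦0, 2↦6, 3↦2}  →  V:4 E:1  edges: 0-p->3
normal form: no rule applies after step 4
NF edges: [(0, 3, 'p')]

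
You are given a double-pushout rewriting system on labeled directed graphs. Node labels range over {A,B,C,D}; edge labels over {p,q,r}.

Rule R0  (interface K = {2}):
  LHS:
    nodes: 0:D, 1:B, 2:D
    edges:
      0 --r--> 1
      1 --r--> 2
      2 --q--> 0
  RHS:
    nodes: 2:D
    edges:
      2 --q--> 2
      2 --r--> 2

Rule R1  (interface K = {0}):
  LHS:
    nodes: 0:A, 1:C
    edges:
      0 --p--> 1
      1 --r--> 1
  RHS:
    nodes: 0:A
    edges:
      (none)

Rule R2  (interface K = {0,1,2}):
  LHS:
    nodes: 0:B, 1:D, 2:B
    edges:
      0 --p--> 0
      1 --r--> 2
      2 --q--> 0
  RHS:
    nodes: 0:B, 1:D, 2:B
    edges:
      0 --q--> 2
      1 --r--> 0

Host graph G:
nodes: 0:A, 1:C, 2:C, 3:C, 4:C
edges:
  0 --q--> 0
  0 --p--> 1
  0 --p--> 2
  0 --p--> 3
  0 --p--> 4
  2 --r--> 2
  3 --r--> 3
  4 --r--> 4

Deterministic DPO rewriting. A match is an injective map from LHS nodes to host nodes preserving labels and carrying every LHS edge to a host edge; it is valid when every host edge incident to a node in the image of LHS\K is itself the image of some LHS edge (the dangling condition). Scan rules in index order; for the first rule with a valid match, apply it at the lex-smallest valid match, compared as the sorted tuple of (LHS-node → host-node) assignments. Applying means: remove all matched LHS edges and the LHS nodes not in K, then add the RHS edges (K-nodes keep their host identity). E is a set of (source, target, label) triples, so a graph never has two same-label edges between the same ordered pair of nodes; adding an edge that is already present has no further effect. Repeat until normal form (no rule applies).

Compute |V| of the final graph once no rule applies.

Answer: 2

Rewrite trace:
start.  V:5 E:8  edges: 0-q->0 0-p->1 0-p->2 0-p->3 0-p->4 2-r->2 3-r->3 4-r->4
1. fire R1 via {0↦0, 1↦2}  →  V:4 E:6  edges: 0-q->0 0-p->1 0-p->3 0-p->4 3-r->3 4-r->4
2. fire R1 via {0↦0, 1↦3}  →  V:3 E:4  edges: 0-q->0 0-p->1 0-p->4 4-r->4
3. fire R1 via {0↦0, 1↦4}  →  V:2 E:2  edges: 0-q->0 0-p->1
halt: no rule applies after step 3
NF nodes: {0:A, 1:C}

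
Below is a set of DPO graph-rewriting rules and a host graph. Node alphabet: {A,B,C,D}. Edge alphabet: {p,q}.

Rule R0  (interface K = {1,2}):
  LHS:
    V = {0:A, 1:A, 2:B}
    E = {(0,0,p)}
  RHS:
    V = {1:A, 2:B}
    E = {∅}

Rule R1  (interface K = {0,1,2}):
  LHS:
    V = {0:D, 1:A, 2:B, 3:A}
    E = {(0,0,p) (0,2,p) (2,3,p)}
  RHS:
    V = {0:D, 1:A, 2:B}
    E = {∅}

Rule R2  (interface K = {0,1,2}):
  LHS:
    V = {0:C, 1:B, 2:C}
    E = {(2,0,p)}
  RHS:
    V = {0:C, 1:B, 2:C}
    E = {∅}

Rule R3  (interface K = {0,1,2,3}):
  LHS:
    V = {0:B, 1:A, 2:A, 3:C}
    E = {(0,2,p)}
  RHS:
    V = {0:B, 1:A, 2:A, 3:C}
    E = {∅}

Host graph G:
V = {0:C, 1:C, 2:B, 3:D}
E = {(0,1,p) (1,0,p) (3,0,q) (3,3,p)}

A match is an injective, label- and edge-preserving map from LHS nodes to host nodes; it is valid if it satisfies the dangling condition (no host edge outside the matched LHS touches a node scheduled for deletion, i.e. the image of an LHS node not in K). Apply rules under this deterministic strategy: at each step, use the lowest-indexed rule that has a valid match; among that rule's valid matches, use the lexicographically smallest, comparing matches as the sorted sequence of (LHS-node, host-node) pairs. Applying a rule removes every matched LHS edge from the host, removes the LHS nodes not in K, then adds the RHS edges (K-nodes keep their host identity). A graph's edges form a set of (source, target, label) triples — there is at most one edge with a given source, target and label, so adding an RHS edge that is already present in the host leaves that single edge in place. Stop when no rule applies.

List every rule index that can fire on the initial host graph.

R0: no valid match — LHS pattern not found
R1: no valid match — LHS pattern not found
R2: 2 valid matches — {0↦0, 1↦2, 2↦1}, {0↦1, 1↦2, 2↦0}
R3: no valid match — LHS pattern not found

Answer: [R2]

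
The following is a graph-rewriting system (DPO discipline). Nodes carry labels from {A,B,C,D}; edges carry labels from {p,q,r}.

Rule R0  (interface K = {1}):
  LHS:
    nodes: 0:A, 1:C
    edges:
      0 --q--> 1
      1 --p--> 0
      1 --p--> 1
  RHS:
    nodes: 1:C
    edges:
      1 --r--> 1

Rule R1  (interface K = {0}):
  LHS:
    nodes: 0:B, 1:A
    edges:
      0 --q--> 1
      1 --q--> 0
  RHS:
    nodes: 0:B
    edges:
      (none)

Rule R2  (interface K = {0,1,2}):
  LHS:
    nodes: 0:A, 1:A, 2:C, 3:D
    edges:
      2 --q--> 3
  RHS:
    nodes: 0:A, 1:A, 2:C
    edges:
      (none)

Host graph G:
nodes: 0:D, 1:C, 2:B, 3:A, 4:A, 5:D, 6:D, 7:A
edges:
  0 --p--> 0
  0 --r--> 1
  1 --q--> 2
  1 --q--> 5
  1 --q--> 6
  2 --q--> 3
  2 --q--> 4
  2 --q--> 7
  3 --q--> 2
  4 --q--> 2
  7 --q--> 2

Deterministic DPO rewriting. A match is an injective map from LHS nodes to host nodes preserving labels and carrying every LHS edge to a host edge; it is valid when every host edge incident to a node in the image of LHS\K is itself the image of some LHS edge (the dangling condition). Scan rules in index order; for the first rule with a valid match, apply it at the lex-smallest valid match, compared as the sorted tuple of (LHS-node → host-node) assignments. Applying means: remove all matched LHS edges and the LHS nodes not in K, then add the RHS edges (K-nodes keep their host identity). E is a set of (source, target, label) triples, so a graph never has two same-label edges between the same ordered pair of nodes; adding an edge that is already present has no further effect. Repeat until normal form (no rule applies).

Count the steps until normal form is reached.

[0] host  ⇒  8 nodes, 11 edges  {0-p->0 0-r->1 1-q->2 1-q->5 1-q->6 2-q->3 2-q->4 2-q->7 3-q->2 4-q->2 7-q->2}
[1] R1 @ {0↦2, 1↦3}  ⇒  7 nodes, 9 edges  {0-p->0 0-r->1 1-q->2 1-q->5 1-q->6 2-q->4 2-q->7 4-q->2 7-q->2}
[2] R1 @ {0↦2, 1↦4}  ⇒  6 nodes, 7 edges  {0-p->0 0-r->1 1-q->2 1-q->5 1-q->6 2-q->7 7-q->2}
[3] R1 @ {0↦2, 1↦7}  ⇒  5 nodes, 5 edges  {0-p->0 0-r->1 1-q->2 1-q->5 1-q->6}
halt: no rule applies after step 3

Answer: 3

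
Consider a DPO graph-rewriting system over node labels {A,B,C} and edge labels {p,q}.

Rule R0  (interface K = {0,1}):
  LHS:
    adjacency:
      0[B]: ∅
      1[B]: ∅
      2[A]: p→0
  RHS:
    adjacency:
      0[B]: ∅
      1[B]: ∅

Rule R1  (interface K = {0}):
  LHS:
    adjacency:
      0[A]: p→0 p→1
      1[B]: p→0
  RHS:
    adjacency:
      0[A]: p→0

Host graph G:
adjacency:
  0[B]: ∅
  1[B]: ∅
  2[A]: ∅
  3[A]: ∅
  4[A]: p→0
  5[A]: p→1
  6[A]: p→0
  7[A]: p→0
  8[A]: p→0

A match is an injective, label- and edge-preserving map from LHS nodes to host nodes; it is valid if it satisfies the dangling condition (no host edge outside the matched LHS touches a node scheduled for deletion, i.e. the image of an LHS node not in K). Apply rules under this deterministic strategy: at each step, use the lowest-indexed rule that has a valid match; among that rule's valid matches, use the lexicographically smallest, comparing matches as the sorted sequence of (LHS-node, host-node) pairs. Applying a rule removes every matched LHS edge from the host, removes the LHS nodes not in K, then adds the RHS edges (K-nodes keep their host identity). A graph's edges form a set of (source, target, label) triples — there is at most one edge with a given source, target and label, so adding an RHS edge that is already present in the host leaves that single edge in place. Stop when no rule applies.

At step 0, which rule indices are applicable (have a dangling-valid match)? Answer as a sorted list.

Answer: [R0]

Derivation:
R0: 5 valid matches — {0↦0, 1↦1, 2↦4}, {0↦0, 1↦1, 2↦6}, {0↦0, 1↦1, 2↦7} (+2 more)
R1: no valid match — LHS pattern not found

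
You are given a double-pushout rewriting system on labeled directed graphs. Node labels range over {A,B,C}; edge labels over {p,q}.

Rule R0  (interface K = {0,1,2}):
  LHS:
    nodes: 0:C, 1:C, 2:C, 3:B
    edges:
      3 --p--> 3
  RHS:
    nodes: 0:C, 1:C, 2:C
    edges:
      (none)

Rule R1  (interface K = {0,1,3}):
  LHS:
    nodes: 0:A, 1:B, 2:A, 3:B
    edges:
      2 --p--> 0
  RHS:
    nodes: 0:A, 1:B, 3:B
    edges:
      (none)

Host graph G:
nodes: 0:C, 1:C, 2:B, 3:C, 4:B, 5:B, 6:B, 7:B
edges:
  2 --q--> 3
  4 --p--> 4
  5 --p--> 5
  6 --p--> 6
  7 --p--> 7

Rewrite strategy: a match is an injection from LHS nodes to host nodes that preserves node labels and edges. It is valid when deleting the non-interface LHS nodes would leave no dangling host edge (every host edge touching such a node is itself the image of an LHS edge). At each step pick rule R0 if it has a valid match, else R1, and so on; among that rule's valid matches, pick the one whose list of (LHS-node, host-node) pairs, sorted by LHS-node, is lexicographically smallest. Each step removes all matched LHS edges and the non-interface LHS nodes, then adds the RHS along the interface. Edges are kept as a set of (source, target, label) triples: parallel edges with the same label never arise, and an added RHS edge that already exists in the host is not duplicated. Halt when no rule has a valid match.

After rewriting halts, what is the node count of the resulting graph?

Answer: 4

Derivation:
[0] host  ⇒  8 nodes, 5 edges  {2-q->3 4-p->4 5-p->5 6-p->6 7-p->7}
[1] R0 @ {0↦0, 1↦1, 2↦3, 3↦4}  ⇒  7 nodes, 4 edges  {2-q->3 5-p->5 6-p->6 7-p->7}
[2] R0 @ {0↦0, 1↦1, 2↦3, 3↦5}  ⇒  6 nodes, 3 edges  {2-q->3 6-p->6 7-p->7}
[3] R0 @ {0↦0, 1↦1, 2↦3, 3↦6}  ⇒  5 nodes, 2 edges  {2-q->3 7-p->7}
[4] R0 @ {0↦0, 1↦1, 2↦3, 3↦7}  ⇒  4 nodes, 1 edges  {2-q->3}
normal form: no rule applies after step 4
NF nodes: {0:C, 1:C, 2:B, 3:C}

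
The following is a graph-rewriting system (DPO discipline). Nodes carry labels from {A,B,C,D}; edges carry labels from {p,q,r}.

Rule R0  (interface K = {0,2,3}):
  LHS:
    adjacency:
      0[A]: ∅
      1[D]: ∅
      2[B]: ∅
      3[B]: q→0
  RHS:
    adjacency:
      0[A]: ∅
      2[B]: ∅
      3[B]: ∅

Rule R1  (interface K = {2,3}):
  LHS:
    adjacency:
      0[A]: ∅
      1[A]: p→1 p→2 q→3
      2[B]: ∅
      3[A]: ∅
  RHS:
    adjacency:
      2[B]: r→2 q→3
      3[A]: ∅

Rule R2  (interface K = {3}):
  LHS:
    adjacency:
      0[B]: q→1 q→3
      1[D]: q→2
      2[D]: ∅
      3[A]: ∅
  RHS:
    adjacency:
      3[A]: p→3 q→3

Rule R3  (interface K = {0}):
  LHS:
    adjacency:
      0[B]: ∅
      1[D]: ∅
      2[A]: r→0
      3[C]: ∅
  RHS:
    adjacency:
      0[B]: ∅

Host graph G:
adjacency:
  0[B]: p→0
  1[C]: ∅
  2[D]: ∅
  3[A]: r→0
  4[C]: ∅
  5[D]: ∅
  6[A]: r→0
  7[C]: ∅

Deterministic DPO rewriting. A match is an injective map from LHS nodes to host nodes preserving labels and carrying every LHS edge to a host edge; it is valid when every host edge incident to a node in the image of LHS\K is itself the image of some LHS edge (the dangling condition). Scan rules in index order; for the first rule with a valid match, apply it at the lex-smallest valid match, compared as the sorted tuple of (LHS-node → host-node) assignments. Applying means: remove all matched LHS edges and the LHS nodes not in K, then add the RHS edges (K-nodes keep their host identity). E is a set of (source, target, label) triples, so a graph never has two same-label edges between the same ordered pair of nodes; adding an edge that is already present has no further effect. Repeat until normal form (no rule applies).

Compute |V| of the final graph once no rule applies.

[0] host  ⇒  8 nodes, 3 edges  {0-p->0 3-r->0 6-r->0}
[1] R3 @ {0↦0, 1↦2, 2↦3, 3↦1}  ⇒  5 nodes, 2 edges  {0-p->0 6-r->0}
[2] R3 @ {0↦0, 1↦5, 2↦6, 3↦4}  ⇒  2 nodes, 1 edges  {0-p->0}
normal form: no rule applies after step 2
NF nodes: {0:B, 7:C}

Answer: 2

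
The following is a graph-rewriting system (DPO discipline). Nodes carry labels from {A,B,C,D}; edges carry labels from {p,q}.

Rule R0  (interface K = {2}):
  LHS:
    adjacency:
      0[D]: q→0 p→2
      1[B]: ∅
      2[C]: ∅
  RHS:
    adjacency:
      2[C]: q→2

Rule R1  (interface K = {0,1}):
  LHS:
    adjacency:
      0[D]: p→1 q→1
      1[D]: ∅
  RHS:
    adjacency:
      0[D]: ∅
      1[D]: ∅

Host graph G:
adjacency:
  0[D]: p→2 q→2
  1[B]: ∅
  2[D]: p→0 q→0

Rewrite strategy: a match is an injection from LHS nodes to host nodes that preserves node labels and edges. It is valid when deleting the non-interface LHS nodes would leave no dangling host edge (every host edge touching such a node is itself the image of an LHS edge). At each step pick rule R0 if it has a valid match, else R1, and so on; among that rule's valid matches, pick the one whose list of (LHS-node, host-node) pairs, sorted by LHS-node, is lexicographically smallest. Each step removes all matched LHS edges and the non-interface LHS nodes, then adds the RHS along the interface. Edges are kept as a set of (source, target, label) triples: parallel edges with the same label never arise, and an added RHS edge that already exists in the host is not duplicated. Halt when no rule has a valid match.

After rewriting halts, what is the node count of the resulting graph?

Answer: 3

Derivation:
[0] host  ⇒  3 nodes, 4 edges  {0-p->2 0-q->2 2-p->0 2-q->0}
[1] R1 @ {0↦0, 1↦2}  ⇒  3 nodes, 2 edges  {2-p->0 2-q->0}
[2] R1 @ {0↦2, 1↦0}  ⇒  3 nodes, 0 edges  {∅}
normal form: no rule applies after step 2
NF nodes: {0:D, 1:B, 2:D}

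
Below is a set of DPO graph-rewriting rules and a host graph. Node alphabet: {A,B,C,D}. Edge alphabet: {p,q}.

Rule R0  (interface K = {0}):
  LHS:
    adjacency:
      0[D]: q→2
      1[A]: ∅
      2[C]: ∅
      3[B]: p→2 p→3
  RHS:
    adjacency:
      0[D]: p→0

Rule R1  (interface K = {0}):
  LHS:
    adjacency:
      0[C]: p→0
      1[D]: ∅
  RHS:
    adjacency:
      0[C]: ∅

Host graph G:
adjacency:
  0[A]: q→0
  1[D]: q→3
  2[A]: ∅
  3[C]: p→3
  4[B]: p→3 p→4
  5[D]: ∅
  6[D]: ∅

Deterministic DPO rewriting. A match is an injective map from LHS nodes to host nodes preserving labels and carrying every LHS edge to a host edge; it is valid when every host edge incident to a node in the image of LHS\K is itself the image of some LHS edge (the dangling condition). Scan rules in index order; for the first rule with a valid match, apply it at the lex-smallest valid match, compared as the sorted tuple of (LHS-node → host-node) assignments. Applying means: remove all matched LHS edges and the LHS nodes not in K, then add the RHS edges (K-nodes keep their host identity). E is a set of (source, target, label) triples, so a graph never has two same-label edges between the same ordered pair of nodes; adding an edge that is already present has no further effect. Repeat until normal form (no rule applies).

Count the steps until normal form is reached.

Answer: 2

Steps:
start.  V:7 E:5  edges: 0-q->0 1-q->3 3-p->3 4-p->3 4-p->4
1. fire R1 via {0↦3, 1↦5}  →  V:6 E:4  edges: 0-q->0 1-q->3 4-p->3 4-p->4
2. fire R0 via {0↦1, 1↦2, 2↦3, 3↦4}  →  V:3 E:2  edges: 0-q->0 1-p->1
normal form: no rule applies after step 2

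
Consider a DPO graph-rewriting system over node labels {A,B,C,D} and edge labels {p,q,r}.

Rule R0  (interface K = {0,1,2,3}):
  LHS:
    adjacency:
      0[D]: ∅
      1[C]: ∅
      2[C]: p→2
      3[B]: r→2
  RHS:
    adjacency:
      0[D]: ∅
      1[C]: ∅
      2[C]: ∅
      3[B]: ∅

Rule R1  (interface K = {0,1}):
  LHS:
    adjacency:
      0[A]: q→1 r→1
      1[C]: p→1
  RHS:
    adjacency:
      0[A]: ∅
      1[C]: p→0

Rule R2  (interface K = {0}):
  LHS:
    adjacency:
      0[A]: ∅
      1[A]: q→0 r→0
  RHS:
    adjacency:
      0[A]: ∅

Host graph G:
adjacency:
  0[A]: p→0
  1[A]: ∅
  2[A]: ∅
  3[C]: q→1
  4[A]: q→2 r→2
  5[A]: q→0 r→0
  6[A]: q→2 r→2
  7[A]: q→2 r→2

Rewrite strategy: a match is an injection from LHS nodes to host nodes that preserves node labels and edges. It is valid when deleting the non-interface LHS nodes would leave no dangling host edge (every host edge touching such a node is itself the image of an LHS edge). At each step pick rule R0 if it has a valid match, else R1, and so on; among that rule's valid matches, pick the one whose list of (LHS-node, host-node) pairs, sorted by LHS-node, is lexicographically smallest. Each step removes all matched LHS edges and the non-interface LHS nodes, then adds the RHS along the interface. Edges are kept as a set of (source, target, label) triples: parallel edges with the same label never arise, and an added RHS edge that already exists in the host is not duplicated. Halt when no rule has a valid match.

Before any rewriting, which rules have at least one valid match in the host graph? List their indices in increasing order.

R0: no valid match — LHS pattern not found
R1: no valid match — LHS pattern not found
R2: 4 valid matches — {0↦0, 1↦5}, {0↦2, 1↦4}, {0↦2, 1↦6} (+1 more)

Answer: [R2]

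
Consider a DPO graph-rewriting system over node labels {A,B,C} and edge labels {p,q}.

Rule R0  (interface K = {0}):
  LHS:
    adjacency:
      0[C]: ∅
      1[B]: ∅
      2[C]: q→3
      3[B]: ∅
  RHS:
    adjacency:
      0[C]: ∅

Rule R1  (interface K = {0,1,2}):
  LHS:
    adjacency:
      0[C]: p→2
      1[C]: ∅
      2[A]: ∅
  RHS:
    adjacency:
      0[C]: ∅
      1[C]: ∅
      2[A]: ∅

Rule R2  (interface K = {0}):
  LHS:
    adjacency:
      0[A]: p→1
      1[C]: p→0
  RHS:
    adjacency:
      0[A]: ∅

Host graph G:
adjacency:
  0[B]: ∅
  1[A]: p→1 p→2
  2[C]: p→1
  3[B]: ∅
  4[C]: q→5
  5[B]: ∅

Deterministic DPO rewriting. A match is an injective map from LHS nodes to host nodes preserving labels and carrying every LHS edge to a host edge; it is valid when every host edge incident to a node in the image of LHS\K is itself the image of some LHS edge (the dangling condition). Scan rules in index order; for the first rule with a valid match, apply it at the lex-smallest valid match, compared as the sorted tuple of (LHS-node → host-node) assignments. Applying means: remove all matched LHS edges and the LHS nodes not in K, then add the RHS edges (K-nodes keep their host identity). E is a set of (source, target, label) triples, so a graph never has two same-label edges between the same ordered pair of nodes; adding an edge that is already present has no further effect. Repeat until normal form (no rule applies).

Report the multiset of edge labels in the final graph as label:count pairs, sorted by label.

Answer: p:1

Rewrite trace:
start.  V:6 E:4  edges: 1-p->1 1-p->2 2-p->1 4-q->5
1. fire R0 via {0↦2, 1↦0, 2↦4, 3↦5}  →  V:3 E:3  edges: 1-p->1 1-p->2 2-p->1
2. fire R2 via {0↦1, 1↦2}  →  V:2 E:1  edges: 1-p->1
final graph: no rule applies after step 2
NF edges: [(1, 1, 'p')]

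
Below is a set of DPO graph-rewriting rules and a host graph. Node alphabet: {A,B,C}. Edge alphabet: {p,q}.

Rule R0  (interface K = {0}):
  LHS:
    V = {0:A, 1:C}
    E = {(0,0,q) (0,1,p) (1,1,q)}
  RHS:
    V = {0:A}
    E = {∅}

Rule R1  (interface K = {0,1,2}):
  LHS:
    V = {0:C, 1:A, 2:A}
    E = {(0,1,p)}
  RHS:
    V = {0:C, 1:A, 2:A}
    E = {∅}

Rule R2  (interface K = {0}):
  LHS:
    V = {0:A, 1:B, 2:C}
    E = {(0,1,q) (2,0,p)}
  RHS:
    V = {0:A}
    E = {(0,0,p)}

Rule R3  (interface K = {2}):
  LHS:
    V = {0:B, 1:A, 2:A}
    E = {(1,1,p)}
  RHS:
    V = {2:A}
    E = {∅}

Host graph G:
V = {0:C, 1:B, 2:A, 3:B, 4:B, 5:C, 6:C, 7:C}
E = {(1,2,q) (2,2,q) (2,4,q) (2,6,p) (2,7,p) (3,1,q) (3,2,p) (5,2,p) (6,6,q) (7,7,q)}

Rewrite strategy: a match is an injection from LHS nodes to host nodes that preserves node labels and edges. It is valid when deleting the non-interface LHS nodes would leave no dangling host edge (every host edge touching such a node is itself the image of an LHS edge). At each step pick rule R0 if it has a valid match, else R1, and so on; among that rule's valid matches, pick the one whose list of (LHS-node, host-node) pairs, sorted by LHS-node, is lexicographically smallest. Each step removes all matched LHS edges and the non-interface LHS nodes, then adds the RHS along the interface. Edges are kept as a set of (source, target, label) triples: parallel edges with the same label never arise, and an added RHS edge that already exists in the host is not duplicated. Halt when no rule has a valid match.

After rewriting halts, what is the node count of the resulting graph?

Answer: 5

Rewrite trace:
[0] host  ⇒  8 nodes, 10 edges  {1-q->2 2-q->2 2-q->4 2-p->6 2-p->7 3-q->1 3-p->2 5-p->2 6-q->6 7-q->7}
[1] R0 @ {0↦2, 1↦6}  ⇒  7 nodes, 7 edges  {1-q->2 2-q->4 2-p->7 3-q->1 3-p->2 5-p->2 7-q->7}
[2] R2 @ {0↦2, 1↦4, 2↦5}  ⇒  5 nodes, 6 edges  {1-q->2 2-p->2 2-p->7 3-q->1 3-p->2 7-q->7}
normal form: no rule applies after step 2
NF nodes: {0:C, 1:B, 2:A, 3:B, 7:C}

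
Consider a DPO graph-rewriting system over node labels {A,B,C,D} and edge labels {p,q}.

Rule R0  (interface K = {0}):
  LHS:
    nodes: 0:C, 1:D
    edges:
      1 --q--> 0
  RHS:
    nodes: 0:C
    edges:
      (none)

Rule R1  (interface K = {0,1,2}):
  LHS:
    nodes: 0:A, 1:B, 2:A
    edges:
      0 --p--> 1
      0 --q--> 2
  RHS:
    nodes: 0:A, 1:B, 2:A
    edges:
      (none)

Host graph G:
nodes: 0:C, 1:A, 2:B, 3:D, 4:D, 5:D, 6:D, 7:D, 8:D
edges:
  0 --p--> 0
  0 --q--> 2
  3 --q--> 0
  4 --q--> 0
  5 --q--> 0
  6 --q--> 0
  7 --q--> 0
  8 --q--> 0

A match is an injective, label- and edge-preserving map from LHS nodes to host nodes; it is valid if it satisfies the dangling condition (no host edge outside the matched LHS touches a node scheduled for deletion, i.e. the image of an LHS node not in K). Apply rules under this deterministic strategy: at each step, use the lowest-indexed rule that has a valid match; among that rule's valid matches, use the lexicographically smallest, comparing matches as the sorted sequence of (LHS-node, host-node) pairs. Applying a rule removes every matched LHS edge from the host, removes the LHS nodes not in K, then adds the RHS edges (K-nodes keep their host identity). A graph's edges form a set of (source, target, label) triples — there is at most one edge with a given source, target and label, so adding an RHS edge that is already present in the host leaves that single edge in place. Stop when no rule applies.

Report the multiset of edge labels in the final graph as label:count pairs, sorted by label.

Answer: p:1 q:1

Steps:
[0] host  ⇒  9 nodes, 8 edges  {0-p->0 0-q->2 3-q->0 4-q->0 5-q->0 6-q->0 7-q->0 8-q->0}
[1] R0 @ {0↦0, 1↦3}  ⇒  8 nodes, 7 edges  {0-p->0 0-q->2 4-q->0 5-q->0 6-q->0 7-q->0 8-q->0}
[2] R0 @ {0↦0, 1↦4}  ⇒  7 nodes, 6 edges  {0-p->0 0-q->2 5-q->0 6-q->0 7-q->0 8-q->0}
[3] R0 @ {0↦0, 1↦5}  ⇒  6 nodes, 5 edges  {0-p->0 0-q->2 6-q->0 7-q->0 8-q->0}
[4] R0 @ {0↦0, 1↦6}  ⇒  5 nodes, 4 edges  {0-p->0 0-q->2 7-q->0 8-q->0}
[5] R0 @ {0↦0, 1↦7}  ⇒  4 nodes, 3 edges  {0-p->0 0-q->2 8-q->0}
[6] R0 @ {0↦0, 1↦8}  ⇒  3 nodes, 2 edges  {0-p->0 0-q->2}
final graph: no rule applies after step 6
NF edges: [(0, 0, 'p'), (0, 2, 'q')]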